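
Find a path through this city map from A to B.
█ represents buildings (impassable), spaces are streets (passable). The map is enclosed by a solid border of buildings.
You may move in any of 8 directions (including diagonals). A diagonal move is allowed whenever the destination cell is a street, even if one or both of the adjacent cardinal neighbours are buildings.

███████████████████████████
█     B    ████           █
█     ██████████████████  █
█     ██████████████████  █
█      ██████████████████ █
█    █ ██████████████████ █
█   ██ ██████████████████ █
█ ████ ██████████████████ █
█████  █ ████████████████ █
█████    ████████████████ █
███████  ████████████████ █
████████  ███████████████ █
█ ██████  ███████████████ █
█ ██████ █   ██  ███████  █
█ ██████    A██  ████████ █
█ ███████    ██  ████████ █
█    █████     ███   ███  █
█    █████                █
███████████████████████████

Finding the shortest path from A to B:
Movement: 8-directional
Path length: 14 steps
Directions: left → up-left → up-left → up → up-left → up-left → up-left → up → up → up → up → up-left → up → up-right

Solution:

███████████████████████████
█     B    ████           █
█    ↗██████████████████  █
█    ↑██████████████████  █
█     ↖██████████████████ █
█    █↑██████████████████ █
█   ██↑██████████████████ █
█ ████↑██████████████████ █
█████ ↑█ ████████████████ █
█████  ↖ ████████████████ █
███████ ↖████████████████ █
████████ ↖███████████████ █
█ ██████ ↑███████████████ █
█ ██████ █↖  ██  ███████  █
█ ██████   ↖A██  ████████ █
█ ███████    ██  ████████ █
█    █████     ███   ███  █
█    █████                █
███████████████████████████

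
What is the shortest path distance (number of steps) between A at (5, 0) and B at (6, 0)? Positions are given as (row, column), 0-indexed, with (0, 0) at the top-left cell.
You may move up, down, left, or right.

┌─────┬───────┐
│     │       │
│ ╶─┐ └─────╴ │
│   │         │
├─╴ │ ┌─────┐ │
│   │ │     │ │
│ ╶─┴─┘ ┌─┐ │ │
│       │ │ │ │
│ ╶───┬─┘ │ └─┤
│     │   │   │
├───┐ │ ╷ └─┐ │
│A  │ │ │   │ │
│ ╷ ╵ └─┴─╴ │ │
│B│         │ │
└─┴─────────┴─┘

Finding path from (5, 0) to (6, 0):
Path: (5,0) → (6,0)
Distance: 1 steps

Solution:

┌─────┬───────┐
│     │       │
│ ╶─┐ └─────╴ │
│   │         │
├─╴ │ ┌─────┐ │
│   │ │     │ │
│ ╶─┴─┘ ┌─┐ │ │
│       │ │ │ │
│ ╶───┬─┘ │ └─┤
│     │   │   │
├───┐ │ ╷ └─┐ │
│A  │ │ │   │ │
│ ╷ ╵ └─┴─╴ │ │
│B│         │ │
└─┴─────────┴─┘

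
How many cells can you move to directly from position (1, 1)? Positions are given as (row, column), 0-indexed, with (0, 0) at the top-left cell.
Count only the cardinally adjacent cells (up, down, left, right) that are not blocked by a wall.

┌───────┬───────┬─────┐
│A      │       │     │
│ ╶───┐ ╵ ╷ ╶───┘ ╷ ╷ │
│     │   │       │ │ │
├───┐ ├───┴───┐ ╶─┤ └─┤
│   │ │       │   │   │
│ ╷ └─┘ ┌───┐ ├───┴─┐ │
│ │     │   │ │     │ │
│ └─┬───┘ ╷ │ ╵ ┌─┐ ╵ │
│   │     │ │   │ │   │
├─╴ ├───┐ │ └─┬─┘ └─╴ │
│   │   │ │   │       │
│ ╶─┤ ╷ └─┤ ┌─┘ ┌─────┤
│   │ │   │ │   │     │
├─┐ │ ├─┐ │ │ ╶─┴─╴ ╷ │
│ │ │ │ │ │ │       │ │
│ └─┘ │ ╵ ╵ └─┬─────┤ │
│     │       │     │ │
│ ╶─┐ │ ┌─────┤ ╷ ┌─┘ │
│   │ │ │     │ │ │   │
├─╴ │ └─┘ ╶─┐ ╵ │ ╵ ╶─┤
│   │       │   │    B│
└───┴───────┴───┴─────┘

Checking passable neighbors of (1, 1):
Neighbors: (1, 0), (1, 2)
Count: 2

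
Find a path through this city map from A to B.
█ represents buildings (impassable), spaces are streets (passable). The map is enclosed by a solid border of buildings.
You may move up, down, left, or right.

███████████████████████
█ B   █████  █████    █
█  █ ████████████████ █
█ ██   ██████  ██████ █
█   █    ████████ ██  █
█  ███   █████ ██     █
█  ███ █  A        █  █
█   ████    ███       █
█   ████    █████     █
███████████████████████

Finding the shortest path from A to B:
Movement: cardinal only
Path length: 13 steps
Directions: left → left → up → up → left → left → up → left → left → up → up → left → left

Solution:

███████████████████████
█ B←↰ █████  █████    █
█  █↑████████████████ █
█ ██↑←↰██████  ██████ █
█   █ ↑←↰████████ ██  █
█  ███  ↑█████ ██     █
█  ███ █↑←A        █  █
█   ████    ███       █
█   ████    █████     █
███████████████████████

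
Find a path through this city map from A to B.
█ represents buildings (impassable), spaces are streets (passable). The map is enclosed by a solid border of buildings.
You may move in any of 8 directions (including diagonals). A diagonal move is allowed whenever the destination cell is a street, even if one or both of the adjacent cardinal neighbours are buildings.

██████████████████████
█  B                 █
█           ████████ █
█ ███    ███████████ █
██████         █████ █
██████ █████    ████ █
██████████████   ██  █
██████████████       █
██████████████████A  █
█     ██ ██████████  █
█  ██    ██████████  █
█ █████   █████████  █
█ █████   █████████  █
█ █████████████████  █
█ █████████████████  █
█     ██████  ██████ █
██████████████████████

Finding the shortest path from A to B:
Movement: 8-directional
Path length: 15 steps
Directions: up-left → left → left → up-left → up-left → left → up-left → left → left → left → left → left → up-left → up-left → up-left

Solution:

██████████████████████
█  B                 █
█   ↖       ████████ █
█ ███↖   ███████████ █
██████↖←←←←←   █████ █
██████ █████↖←  ████ █
██████████████↖  ██  █
██████████████ ↖←←   █
██████████████████A  █
█     ██ ██████████  █
█  ██    ██████████  █
█ █████   █████████  █
█ █████   █████████  █
█ █████████████████  █
█ █████████████████  █
█     ██████  ██████ █
██████████████████████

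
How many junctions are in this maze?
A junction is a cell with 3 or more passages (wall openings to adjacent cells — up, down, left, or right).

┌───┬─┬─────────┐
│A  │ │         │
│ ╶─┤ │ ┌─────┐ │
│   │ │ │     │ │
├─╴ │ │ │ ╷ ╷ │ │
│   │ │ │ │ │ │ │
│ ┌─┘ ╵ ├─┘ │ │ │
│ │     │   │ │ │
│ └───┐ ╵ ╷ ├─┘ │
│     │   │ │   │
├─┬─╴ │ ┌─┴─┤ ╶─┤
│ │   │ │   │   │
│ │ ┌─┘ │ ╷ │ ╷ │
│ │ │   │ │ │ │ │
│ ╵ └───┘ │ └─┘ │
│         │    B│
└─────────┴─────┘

Checking each cell for number of passages:

Junctions found (3+ passages):
  (1, 5): 3 passages
  (3, 2): 3 passages
  (3, 3): 3 passages
  (3, 5): 3 passages
  (4, 3): 3 passages
  (5, 6): 3 passages
  (7, 1): 3 passages
Total junctions: 7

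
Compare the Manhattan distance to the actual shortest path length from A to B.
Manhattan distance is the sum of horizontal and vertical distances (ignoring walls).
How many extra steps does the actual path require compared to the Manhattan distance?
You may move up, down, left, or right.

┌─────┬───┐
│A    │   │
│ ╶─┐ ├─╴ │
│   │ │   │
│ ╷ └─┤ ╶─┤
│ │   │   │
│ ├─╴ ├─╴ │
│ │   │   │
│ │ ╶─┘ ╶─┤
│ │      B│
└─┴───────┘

Manhattan distance: |4 - 0| + |4 - 0| = 8
Actual path length: 10
Extra steps: 10 - 8 = 2

Solution:

┌─────┬───┐
│A    │   │
│ ╶─┐ ├─╴ │
│↳ ↓│ │   │
│ ╷ └─┤ ╶─┤
│ │↳ ↓│   │
│ ├─╴ ├─╴ │
│ │↓ ↲│   │
│ │ ╶─┘ ╶─┤
│ │↳ → → B│
└─┴───────┘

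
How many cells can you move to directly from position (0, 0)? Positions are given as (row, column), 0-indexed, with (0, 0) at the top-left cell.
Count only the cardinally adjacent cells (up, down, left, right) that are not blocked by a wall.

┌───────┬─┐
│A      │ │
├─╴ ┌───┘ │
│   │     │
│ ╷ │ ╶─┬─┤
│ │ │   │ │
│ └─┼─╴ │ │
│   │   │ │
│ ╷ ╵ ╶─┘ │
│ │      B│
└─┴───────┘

Checking passable neighbors of (0, 0):
Neighbors: (0, 1)
Count: 1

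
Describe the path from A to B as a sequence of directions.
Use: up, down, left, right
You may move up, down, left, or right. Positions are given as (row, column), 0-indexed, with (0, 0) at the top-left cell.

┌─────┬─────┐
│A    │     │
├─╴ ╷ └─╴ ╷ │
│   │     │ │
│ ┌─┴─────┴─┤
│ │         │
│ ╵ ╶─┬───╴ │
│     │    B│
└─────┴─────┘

Finding the path and converting it to directions:
Path through cells: (0,0) → (0,1) → (1,1) → (1,0) → (2,0) → (3,0) → (3,1) → (2,1) → (2,2) → (2,3) → (2,4) → (2,5) → (3,5)
Directions: right, down, left, down, down, right, up, right, right, right, right, down

Solution:

┌─────┬─────┐
│A ↓  │     │
├─╴ ╷ └─╴ ╷ │
│↓ ↲│     │ │
│ ┌─┴─────┴─┤
│↓│↱ → → → ↓│
│ ╵ ╶─┬───╴ │
│↳ ↑  │    B│
└─────┴─────┘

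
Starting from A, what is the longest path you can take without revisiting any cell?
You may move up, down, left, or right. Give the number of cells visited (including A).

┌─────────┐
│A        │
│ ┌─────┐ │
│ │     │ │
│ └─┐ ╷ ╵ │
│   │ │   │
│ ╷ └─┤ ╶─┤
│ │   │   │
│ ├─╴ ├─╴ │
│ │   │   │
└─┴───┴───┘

Finding longest simple path using DFS:
Start: (0, 0)
Longest path visits 12 cells
Path: A → right → right → right → right → down → down → left → down → right → down → left

Solution:

┌─────────┐
│A → → → ↓│
│ ┌─────┐ │
│ │     │↓│
│ └─┐ ╷ ╵ │
│   │ │↓ ↲│
│ ╷ └─┤ ╶─┤
│ │   │↳ ↓│
│ ├─╴ ├─╴ │
│ │   │B ↲│
└─┴───┴───┘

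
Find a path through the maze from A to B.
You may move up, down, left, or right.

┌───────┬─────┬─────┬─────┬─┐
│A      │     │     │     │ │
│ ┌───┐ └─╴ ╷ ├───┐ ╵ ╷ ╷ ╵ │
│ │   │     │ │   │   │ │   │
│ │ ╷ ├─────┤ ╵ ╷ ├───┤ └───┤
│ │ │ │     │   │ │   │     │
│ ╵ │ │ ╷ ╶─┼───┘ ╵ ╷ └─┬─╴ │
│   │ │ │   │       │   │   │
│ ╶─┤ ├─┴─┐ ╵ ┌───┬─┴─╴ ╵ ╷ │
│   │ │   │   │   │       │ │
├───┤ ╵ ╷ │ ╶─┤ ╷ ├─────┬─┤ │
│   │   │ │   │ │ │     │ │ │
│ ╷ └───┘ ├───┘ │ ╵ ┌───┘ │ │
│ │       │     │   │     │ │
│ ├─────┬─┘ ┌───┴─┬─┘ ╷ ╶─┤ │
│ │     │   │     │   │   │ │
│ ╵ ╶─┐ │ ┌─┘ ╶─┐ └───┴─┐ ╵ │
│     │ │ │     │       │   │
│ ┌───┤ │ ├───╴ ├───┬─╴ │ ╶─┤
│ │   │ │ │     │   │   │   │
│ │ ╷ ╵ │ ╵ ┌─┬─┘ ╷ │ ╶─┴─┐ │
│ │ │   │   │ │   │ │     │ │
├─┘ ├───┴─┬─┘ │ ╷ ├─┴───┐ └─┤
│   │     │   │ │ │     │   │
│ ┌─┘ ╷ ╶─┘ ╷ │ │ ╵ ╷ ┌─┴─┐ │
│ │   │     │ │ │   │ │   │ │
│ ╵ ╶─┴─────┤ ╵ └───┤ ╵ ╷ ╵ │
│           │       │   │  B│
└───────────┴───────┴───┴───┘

Finding the shortest path through the maze:
Path length: 68 steps
Directions: down → down → down → right → up → up → right → down → down → down → down → right → up → right → down → down → left → left → left → up → left → down → down → down → right → up → right → right → down → down → down → left → up → left → down → down → left → down → down → right → up → right → up → right → down → right → right → up → right → down → down → right → up → up → up → right → down → down → right → up → right → down → down → right → up → right → down → right

Solution:

┌───────┬─────┬─────┬─────┬─┐
│A      │     │     │     │ │
│ ┌───┐ └─╴ ╷ ├───┐ ╵ ╷ ╷ ╵ │
│↓│↱ ↓│     │ │   │   │ │   │
│ │ ╷ ├─────┤ ╵ ╷ ├───┤ └───┤
│↓│↑│↓│     │   │ │   │     │
│ ╵ │ │ ╷ ╶─┼───┘ ╵ ╷ └─┬─╴ │
│↳ ↑│↓│ │   │       │   │   │
│ ╶─┤ ├─┴─┐ ╵ ┌───┬─┴─╴ ╵ ╷ │
│   │↓│↱ ↓│   │   │       │ │
├───┤ ╵ ╷ │ ╶─┤ ╷ ├─────┬─┤ │
│↓ ↰│↳ ↑│↓│   │ │ │     │ │ │
│ ╷ └───┘ ├───┘ │ ╵ ┌───┘ │ │
│↓│↑ ← ← ↲│     │   │     │ │
│ ├─────┬─┘ ┌───┴─┬─┘ ╷ ╶─┤ │
│↓│↱ → ↓│   │     │   │   │ │
│ ╵ ╶─┐ │ ┌─┘ ╶─┐ └───┴─┐ ╵ │
│↳ ↑  │↓│ │     │       │   │
│ ┌───┤ │ ├───╴ ├───┬─╴ │ ╶─┤
│ │↓ ↰│↓│ │     │   │   │   │
│ │ ╷ ╵ │ ╵ ┌─┬─┘ ╷ │ ╶─┴─┐ │
│ │↓│↑ ↲│   │ │↱ ↓│ │     │ │
├─┘ ├───┴─┬─┘ │ ╷ ├─┴───┐ └─┤
│↓ ↲│↱ ↓  │↱ ↓│↑│↓│↱ ↓  │   │
│ ┌─┘ ╷ ╶─┘ ╷ │ │ ╵ ╷ ┌─┴─┐ │
│↓│↱ ↑│↳ → ↑│↓│↑│↳ ↑│↓│↱ ↓│ │
│ ╵ ╶─┴─────┤ ╵ └───┤ ╵ ╷ ╵ │
│↳ ↑        │↳ ↑    │↳ ↑│↳ B│
└───────────┴───────┴───┴───┘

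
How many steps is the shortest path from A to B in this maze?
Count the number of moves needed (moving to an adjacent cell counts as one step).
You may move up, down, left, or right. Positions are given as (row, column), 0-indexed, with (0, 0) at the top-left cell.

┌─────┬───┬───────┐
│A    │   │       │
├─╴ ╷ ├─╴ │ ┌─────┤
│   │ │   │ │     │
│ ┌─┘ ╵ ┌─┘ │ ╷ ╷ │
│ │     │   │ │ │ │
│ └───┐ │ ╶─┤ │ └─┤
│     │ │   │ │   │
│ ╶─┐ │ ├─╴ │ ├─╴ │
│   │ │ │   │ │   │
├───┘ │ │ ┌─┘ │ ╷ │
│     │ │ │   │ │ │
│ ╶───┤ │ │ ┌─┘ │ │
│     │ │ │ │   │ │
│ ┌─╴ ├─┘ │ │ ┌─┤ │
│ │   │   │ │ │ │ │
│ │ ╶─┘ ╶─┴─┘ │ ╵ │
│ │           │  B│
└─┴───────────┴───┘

Using BFS to find shortest path:
Start: (0, 0), End: (8, 8)
Path found:
(0,0) → (0,1) → (1,1) → (1,0) → (2,0) → (3,0) → (3,1) → (3,2) → (4,2) → (5,2) → (5,1) → (5,0) → (6,0) → (6,1) → (6,2) → (7,2) → (7,1) → (8,1) → (8,2) → (8,3) → (8,4) → (8,5) → (8,6) → (7,6) → (6,6) → (6,7) → (5,7) → (4,7) → (4,8) → (5,8) → (6,8) → (7,8) → (8,8)
Number of steps: 32

Solution:

┌─────┬───┬───────┐
│A ↓  │   │       │
├─╴ ╷ ├─╴ │ ┌─────┤
│↓ ↲│ │   │ │     │
│ ┌─┘ ╵ ┌─┘ │ ╷ ╷ │
│↓│     │   │ │ │ │
│ └───┐ │ ╶─┤ │ └─┤
│↳ → ↓│ │   │ │   │
│ ╶─┐ │ ├─╴ │ ├─╴ │
│   │↓│ │   │ │↱ ↓│
├───┘ │ │ ┌─┘ │ ╷ │
│↓ ← ↲│ │ │   │↑│↓│
│ ╶───┤ │ │ ┌─┘ │ │
│↳ → ↓│ │ │ │↱ ↑│↓│
│ ┌─╴ ├─┘ │ │ ┌─┤ │
│ │↓ ↲│   │ │↑│ │↓│
│ │ ╶─┘ ╶─┴─┘ │ ╵ │
│ │↳ → → → → ↑│  B│
└─┴───────────┴───┘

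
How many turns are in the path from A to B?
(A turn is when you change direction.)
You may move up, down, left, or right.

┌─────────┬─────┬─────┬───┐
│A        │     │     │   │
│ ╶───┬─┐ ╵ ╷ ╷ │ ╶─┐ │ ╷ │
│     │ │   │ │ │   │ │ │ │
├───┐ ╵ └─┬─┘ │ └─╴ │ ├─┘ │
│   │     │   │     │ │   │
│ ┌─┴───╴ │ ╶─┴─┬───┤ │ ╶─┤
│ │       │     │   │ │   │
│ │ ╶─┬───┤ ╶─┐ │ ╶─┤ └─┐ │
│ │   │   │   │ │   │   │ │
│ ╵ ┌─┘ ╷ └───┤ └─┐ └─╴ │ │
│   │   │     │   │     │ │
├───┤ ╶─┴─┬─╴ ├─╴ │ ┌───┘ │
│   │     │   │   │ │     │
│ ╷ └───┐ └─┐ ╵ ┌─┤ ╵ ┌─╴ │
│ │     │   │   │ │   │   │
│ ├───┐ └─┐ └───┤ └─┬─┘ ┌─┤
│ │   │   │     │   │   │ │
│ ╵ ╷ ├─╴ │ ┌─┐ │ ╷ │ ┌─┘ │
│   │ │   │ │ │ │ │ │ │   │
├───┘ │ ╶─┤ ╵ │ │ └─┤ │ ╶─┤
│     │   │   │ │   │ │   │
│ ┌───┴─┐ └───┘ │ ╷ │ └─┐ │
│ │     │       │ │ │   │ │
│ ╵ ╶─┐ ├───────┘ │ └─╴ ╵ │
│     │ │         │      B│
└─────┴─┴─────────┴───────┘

Directions: right, right, right, right, down, right, up, right, right, down, down, right, right, up, left, up, right, right, down, down, down, down, right, down, left, left, down, down, right, up, right, right, down, left, down, left, down, down, down, right, down, right
Number of turns: 26

Solution:

┌─────────┬─────┬─────┬───┐
│A → → → ↓│↱ → ↓│↱ → ↓│   │
│ ╶───┬─┐ ╵ ╷ ╷ │ ╶─┐ │ ╷ │
│     │ │↳ ↑│ │↓│↑ ↰│↓│ │ │
├───┐ ╵ └─┬─┘ │ └─╴ │ ├─┘ │
│   │     │   │↳ → ↑│↓│   │
│ ┌─┴───╴ │ ╶─┴─┬───┤ │ ╶─┤
│ │       │     │   │↓│   │
│ │ ╶─┬───┤ ╶─┐ │ ╶─┤ └─┐ │
│ │   │   │   │ │   │↳ ↓│ │
│ ╵ ┌─┘ ╷ └───┤ └─┐ └─╴ │ │
│   │   │     │   │↓ ← ↲│ │
├───┤ ╶─┴─┬─╴ ├─╴ │ ┌───┘ │
│   │     │   │   │↓│↱ → ↓│
│ ╷ └───┐ └─┐ ╵ ┌─┤ ╵ ┌─╴ │
│ │     │   │   │ │↳ ↑│↓ ↲│
│ ├───┐ └─┐ └───┤ └─┬─┘ ┌─┤
│ │   │   │     │   │↓ ↲│ │
│ ╵ ╷ ├─╴ │ ┌─┐ │ ╷ │ ┌─┘ │
│   │ │   │ │ │ │ │ │↓│   │
├───┘ │ ╶─┤ ╵ │ │ └─┤ │ ╶─┤
│     │   │   │ │   │↓│   │
│ ┌───┴─┐ └───┘ │ ╷ │ └─┐ │
│ │     │       │ │ │↳ ↓│ │
│ ╵ ╶─┐ ├───────┘ │ └─╴ ╵ │
│     │ │         │    ↳ B│
└─────┴─┴─────────┴───────┘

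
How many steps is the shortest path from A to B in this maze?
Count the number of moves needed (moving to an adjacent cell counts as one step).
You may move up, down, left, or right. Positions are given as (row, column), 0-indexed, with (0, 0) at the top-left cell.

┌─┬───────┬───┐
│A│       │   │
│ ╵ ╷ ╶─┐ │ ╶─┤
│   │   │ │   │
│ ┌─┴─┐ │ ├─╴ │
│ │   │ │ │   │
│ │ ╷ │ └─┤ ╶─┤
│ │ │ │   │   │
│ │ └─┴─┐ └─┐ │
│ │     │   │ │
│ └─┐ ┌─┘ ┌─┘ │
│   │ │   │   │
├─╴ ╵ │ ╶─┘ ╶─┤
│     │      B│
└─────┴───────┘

Using BFS to find shortest path:
Start: (0, 0), End: (6, 6)
Path found:
(0,0) → (1,0) → (1,1) → (0,1) → (0,2) → (1,2) → (1,3) → (2,3) → (3,3) → (3,4) → (4,4) → (5,4) → (5,3) → (6,3) → (6,4) → (6,5) → (6,6)
Number of steps: 16

Solution:

┌─┬───────┬───┐
│A│↱ ↓    │   │
│ ╵ ╷ ╶─┐ │ ╶─┤
│↳ ↑│↳ ↓│ │   │
│ ┌─┴─┐ │ ├─╴ │
│ │   │↓│ │   │
│ │ ╷ │ └─┤ ╶─┤
│ │ │ │↳ ↓│   │
│ │ └─┴─┐ └─┐ │
│ │     │↓  │ │
│ └─┐ ┌─┘ ┌─┘ │
│   │ │↓ ↲│   │
├─╴ ╵ │ ╶─┘ ╶─┤
│     │↳ → → B│
└─────┴───────┘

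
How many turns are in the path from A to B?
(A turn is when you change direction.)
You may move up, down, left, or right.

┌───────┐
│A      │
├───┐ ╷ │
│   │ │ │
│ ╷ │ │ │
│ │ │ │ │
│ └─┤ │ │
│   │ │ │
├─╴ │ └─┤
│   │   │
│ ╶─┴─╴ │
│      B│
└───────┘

Directions: right, right, down, down, down, down, right, down
Number of turns: 3

Solution:

┌───────┐
│A → ↓  │
├───┐ ╷ │
│   │↓│ │
│ ╷ │ │ │
│ │ │↓│ │
│ └─┤ │ │
│   │↓│ │
├─╴ │ └─┤
│   │↳ ↓│
│ ╶─┴─╴ │
│      B│
└───────┘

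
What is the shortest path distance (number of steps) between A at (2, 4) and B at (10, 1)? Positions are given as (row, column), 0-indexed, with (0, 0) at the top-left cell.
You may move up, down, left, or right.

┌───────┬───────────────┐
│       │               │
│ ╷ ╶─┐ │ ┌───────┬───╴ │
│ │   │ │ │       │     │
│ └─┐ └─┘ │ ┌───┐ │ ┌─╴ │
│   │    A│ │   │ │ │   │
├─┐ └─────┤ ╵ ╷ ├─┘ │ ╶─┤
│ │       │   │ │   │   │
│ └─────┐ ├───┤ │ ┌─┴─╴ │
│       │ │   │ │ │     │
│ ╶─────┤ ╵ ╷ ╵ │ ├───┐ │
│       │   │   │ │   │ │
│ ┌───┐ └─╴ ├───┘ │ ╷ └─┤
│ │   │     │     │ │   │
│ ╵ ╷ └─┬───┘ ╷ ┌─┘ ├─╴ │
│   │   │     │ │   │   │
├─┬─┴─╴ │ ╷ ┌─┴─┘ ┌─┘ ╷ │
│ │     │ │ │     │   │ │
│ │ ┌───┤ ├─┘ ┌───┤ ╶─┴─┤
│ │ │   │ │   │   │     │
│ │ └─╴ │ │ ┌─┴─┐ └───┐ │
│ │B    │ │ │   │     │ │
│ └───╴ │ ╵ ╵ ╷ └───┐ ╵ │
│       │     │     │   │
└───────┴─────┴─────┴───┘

Finding path from (2, 4) to (10, 1):
Path: (2,4) → (2,3) → (2,2) → (1,2) → (1,1) → (0,1) → (0,0) → (1,0) → (2,0) → (2,1) → (3,1) → (3,2) → (3,3) → (3,4) → (4,4) → (5,4) → (5,5) → (6,5) → (6,4) → (6,3) → (5,3) → (5,2) → (5,1) → (5,0) → (6,0) → (7,0) → (7,1) → (6,1) → (6,2) → (7,2) → (7,3) → (8,3) → (8,2) → (8,1) → (9,1) → (10,1)
Distance: 35 steps

Solution:

┌───────┬───────────────┐
│↓ ↰    │               │
│ ╷ ╶─┐ │ ┌───────┬───╴ │
│↓│↑ ↰│ │ │       │     │
│ └─┐ └─┘ │ ┌───┐ │ ┌─╴ │
│↳ ↓│↑ ← A│ │   │ │ │   │
├─┐ └─────┤ ╵ ╷ ├─┘ │ ╶─┤
│ │↳ → → ↓│   │ │   │   │
│ └─────┐ ├───┤ │ ┌─┴─╴ │
│       │↓│   │ │ │     │
│ ╶─────┤ ╵ ╷ ╵ │ ├───┐ │
│↓ ← ← ↰│↳ ↓│   │ │   │ │
│ ┌───┐ └─╴ ├───┘ │ ╷ └─┤
│↓│↱ ↓│↑ ← ↲│     │ │   │
│ ╵ ╷ └─┬───┘ ╷ ┌─┘ ├─╴ │
│↳ ↑│↳ ↓│     │ │   │   │
├─┬─┴─╴ │ ╷ ┌─┴─┘ ┌─┘ ╷ │
│ │↓ ← ↲│ │ │     │   │ │
│ │ ┌───┤ ├─┘ ┌───┤ ╶─┴─┤
│ │↓│   │ │   │   │     │
│ │ └─╴ │ │ ┌─┴─┐ └───┐ │
│ │B    │ │ │   │     │ │
│ └───╴ │ ╵ ╵ ╷ └───┐ ╵ │
│       │     │     │   │
└───────┴─────┴─────┴───┘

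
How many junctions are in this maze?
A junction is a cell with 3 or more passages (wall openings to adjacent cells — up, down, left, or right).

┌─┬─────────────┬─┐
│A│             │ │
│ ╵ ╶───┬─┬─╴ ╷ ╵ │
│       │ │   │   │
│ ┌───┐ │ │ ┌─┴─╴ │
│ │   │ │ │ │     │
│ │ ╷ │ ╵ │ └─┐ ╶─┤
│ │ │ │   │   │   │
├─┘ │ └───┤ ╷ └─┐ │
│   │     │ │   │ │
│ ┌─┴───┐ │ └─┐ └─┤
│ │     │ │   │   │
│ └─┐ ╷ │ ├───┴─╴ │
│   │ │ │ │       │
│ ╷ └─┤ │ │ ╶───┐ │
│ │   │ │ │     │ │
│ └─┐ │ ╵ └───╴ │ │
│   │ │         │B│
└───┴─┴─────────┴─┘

Checking each cell for number of passages:

Junctions found (3+ passages):
  (0, 6): 3 passages
  (1, 0): 3 passages
  (1, 1): 3 passages
  (1, 8): 3 passages
  (2, 7): 3 passages
  (3, 5): 3 passages
  (5, 2): 3 passages
  (6, 0): 3 passages
  (6, 8): 3 passages
  (8, 4): 3 passages
Total junctions: 10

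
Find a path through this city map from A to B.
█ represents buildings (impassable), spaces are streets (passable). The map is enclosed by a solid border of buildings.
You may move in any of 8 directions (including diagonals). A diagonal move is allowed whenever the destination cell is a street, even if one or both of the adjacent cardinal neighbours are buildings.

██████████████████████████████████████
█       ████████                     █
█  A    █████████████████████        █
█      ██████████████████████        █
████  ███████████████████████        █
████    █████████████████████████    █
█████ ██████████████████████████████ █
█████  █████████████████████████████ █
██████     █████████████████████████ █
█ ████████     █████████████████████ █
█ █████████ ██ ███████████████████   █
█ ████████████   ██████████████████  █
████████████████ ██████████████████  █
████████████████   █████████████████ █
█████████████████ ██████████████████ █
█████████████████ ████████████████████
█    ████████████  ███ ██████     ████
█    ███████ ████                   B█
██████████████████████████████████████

Finding the shortest path from A to B:
Movement: 8-directional
Path length: 37 steps
Directions: down → down-right → down → down-right → down-right → down-right → right → right → right → down-right → right → right → down-right → down-right → down-right → down → down-right → down → down-right → down-right → right → right → right → right → right → right → right → right → right → right → right → right → right → right → right → right → right

Solution:

██████████████████████████████████████
█       ████████                     █
█  A    █████████████████████        █
█  ↘   ██████████████████████        █
████↓ ███████████████████████        █
████↘   █████████████████████████    █
█████↘██████████████████████████████ █
█████ ↘█████████████████████████████ █
██████ →→→↘█████████████████████████ █
█ ████████ →→↘ █████████████████████ █
█ █████████ ██↘███████████████████   █
█ ████████████ ↘ ██████████████████  █
████████████████↓██████████████████  █
████████████████↘  █████████████████ █
█████████████████↓██████████████████ █
█████████████████↘████████████████████
█    ████████████ ↘███ ██████     ████
█    ███████ ████  →→→→→→→→→→→→→→→→→B█
██████████████████████████████████████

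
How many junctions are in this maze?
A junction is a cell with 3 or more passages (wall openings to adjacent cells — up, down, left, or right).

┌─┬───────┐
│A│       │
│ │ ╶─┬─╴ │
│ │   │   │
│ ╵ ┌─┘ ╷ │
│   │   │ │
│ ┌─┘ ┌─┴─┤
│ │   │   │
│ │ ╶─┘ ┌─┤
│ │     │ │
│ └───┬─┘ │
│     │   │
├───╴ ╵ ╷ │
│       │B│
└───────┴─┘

Checking each cell for number of passages:

Junctions found (3+ passages):
  (1, 1): 3 passages
  (1, 4): 3 passages
  (2, 0): 3 passages
  (5, 4): 3 passages
  (6, 2): 3 passages
Total junctions: 5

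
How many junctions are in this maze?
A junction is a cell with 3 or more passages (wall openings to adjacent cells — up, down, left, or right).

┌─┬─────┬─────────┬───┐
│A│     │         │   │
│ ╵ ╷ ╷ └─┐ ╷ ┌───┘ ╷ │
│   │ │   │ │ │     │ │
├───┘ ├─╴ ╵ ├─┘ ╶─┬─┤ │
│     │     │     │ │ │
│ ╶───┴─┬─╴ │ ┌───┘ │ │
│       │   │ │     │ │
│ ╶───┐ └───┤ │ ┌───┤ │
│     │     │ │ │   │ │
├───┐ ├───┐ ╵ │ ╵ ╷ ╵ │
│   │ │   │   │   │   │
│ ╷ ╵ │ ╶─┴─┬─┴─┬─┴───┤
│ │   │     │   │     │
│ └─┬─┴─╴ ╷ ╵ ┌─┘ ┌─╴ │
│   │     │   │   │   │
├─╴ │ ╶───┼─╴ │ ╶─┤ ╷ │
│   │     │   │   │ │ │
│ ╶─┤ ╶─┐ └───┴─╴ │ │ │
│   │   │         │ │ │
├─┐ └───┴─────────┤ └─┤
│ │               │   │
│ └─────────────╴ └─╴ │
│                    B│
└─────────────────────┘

Checking each cell for number of passages:

Junctions found (3+ passages):
  (0, 2): 3 passages
  (0, 5): 3 passages
  (0, 6): 3 passages
  (2, 4): 3 passages
  (2, 5): 3 passages
  (2, 7): 3 passages
  (3, 0): 3 passages
  (6, 4): 3 passages
  (7, 6): 3 passages
  (7, 10): 3 passages
  (8, 2): 3 passages
  (11, 8): 3 passages
Total junctions: 12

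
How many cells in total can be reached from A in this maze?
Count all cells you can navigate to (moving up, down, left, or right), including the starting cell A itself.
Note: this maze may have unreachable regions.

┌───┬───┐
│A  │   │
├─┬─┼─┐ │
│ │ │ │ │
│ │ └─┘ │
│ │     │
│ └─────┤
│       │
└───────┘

Using BFS/flood-fill to find all reachable cells from A:
Maze size: 4 × 4 = 16 total cells
14 cell(s) are walled off and cannot be reached from A.
Reachable cells: 2

Reachable region (· marks reachable cells):

┌───┬───┐
│A ·│   │
├─┬─┼─┐ │
│ │ │ │ │
│ │ └─┘ │
│ │     │
│ └─────┤
│       │
└───────┘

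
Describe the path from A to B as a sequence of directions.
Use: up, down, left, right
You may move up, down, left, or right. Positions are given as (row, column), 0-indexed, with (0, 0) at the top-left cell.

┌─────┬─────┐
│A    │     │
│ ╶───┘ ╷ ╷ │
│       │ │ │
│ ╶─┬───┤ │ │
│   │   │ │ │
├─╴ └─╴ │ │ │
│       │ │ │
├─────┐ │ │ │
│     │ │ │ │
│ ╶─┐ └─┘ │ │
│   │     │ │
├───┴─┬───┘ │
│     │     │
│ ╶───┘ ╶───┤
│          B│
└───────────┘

Finding the path and converting it to directions:
Path through cells: (0,0) → (1,0) → (1,1) → (1,2) → (1,3) → (0,3) → (0,4) → (0,5) → (1,5) → (2,5) → (3,5) → (4,5) → (5,5) → (6,5) → (6,4) → (6,3) → (7,3) → (7,4) → (7,5)
Directions: down, right, right, right, up, right, right, down, down, down, down, down, down, left, left, down, right, right

Solution:

┌─────┬─────┐
│A    │↱ → ↓│
│ ╶───┘ ╷ ╷ │
│↳ → → ↑│ │↓│
│ ╶─┬───┤ │ │
│   │   │ │↓│
├─╴ └─╴ │ │ │
│       │ │↓│
├─────┐ │ │ │
│     │ │ │↓│
│ ╶─┐ └─┘ │ │
│   │     │↓│
├───┴─┬───┘ │
│     │↓ ← ↲│
│ ╶───┘ ╶───┤
│      ↳ → B│
└───────────┘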